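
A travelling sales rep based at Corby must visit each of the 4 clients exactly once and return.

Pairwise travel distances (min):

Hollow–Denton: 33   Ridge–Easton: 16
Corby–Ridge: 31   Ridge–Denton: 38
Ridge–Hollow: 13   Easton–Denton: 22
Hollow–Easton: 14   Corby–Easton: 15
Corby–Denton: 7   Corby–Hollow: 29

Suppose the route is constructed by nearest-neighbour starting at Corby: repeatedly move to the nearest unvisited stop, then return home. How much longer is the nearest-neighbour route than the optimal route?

The nearest-neighbour route is 3 min longer than optimal.

Corby: Denton=7, Easton=15, Hollow=29, Ridge=31 ⇒ Denton
Denton: Easton=22, Hollow=33, Ridge=38 ⇒ Easton
Easton: Hollow=14, Ridge=16 ⇒ Hollow
Hollow: Ridge=13 ⇒ Ridge
NN route Corby → Denton → Easton → Hollow → Ridge → Corby costs 87.
Optimal: Corby → Easton → Ridge → Hollow → Denton → Corby costs 84 (by enumerating all 12 distinct tours).
Excess = 87 − 84 = 3.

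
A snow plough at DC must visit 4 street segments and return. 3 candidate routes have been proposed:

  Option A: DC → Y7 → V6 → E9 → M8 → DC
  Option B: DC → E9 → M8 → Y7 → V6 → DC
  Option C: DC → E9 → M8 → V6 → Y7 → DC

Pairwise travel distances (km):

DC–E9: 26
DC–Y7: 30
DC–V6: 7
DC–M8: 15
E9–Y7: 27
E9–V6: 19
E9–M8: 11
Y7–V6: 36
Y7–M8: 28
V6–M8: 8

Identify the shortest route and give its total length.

Option A: 30 + 36 + 19 + 11 + 15 = 111
Option B: 26 + 11 + 28 + 36 + 7 = 108
Option C: 26 + 11 + 8 + 36 + 30 = 111

Shortest is Option B, total 108 km.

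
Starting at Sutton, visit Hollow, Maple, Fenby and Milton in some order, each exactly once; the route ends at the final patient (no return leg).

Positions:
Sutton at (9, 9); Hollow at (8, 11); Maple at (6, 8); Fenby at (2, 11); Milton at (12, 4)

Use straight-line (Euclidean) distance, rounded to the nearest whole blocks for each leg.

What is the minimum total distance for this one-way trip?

There are 4! = 24 possible orderings.
Sutton→Hollow→Maple→Fenby→Milton: 2+4+5+12 = 23
Sutton→Hollow→Maple→Milton→Fenby: 2+4+7+12 = 25
Sutton→Hollow→Fenby→Maple→Milton: 2+6+5+7 = 20
Sutton→Hollow→Fenby→Milton→Maple: 2+6+12+7 = 27
Sutton→Hollow→Milton→Maple→Fenby: 2+8+7+5 = 22
Sutton→Hollow→Milton→Fenby→Maple: 2+8+12+5 = 27
Sutton→Maple→Hollow→Fenby→Milton: 3+4+6+12 = 25
Sutton→Maple→Hollow→Milton→Fenby: 3+4+8+12 = 27
Sutton→Maple→Fenby→Hollow→Milton: 3+5+6+8 = 22
Sutton→Maple→Fenby→Milton→Hollow: 3+5+12+8 = 28
Sutton→Maple→Milton→Hollow→Fenby: 3+7+8+6 = 24
Sutton→Maple→Milton→Fenby→Hollow: 3+7+12+6 = 28
Sutton→Fenby→Hollow→Maple→Milton: 7+6+4+7 = 24
Sutton→Fenby→Hollow→Milton→Maple: 7+6+8+7 = 28
… (10 more)
The minimum is 20.
One shortest path: Sutton → Hollow → Fenby → Maple → Milton.

Minimum one-way distance = 20 blocks.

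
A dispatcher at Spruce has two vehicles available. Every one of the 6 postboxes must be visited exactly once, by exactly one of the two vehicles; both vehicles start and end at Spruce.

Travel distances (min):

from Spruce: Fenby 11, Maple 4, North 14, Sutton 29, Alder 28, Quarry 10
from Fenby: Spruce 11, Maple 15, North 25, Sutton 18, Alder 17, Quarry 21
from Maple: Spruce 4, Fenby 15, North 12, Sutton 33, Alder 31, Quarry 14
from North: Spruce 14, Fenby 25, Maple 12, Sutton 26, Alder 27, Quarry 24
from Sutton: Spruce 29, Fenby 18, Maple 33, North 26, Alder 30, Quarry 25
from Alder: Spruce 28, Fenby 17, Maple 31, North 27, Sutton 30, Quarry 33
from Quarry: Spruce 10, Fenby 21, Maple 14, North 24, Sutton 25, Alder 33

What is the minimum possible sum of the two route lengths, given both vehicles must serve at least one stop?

119 min — the smallest possible combined total.

Check every non-empty split of the stops between the two vehicles; for each half take its own optimal tour:
  {Fenby} + {Maple, North, Sutton, Alder, Quarry}: 22 + 108 = 130
  {Maple} + {Fenby, North, Sutton, Alder, Quarry}: 8 + 111 = 119
  {Fenby, Maple} + {North, Sutton, Alder, Quarry}: 30 + 106 = 136
  {North} + {Fenby, Maple, Sutton, Alder, Quarry}: 28 + 101 = 129
  {Fenby, North} + {Maple, Sutton, Alder, Quarry}: 50 + 100 = 150
  {Maple, North} + {Fenby, Sutton, Alder, Quarry}: 30 + 93 = 123
  … (31 splits in total)
Best: vehicle 1 Spruce → Maple → Spruce = 8; vehicle 2 Spruce → North → Alder → Fenby → Sutton → Quarry → Spruce = 111; combined 119.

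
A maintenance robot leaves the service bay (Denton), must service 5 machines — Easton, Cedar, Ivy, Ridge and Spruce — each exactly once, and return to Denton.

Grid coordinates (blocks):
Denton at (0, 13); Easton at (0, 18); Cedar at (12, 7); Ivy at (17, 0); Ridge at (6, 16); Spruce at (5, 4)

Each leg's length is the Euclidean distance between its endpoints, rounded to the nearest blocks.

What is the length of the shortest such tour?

With 5 stops there are 5!/2 = 60 distinct round trips (a route and its reverse cost the same).
Denton → Easton → Cedar → Ivy → Ridge → Spruce → Denton: 5+16+9+19+12+10 = 71
Denton → Easton → Cedar → Ivy → Spruce → Ridge → Denton: 5+16+9+13+12+7 = 62
Denton → Easton → Cedar → Ridge → Ivy → Spruce → Denton: 5+16+11+19+13+10 = 74
Denton → Easton → Cedar → Ridge → Spruce → Ivy → Denton: 5+16+11+12+13+21 = 78
Denton → Easton → Cedar → Spruce → Ivy → Ridge → Denton: 5+16+8+13+19+7 = 68
Denton → Easton → Cedar → Spruce → Ridge → Ivy → Denton: 5+16+8+12+19+21 = 81
Denton → Easton → Ivy → Cedar → Ridge → Spruce → Denton: 5+25+9+11+12+10 = 72
Denton → Easton → Ivy → Cedar → Spruce → Ridge → Denton: 5+25+9+8+12+7 = 66
Denton → Easton → Ivy → Ridge → Cedar → Spruce → Denton: 5+25+19+11+8+10 = 78
Denton → Easton → Ivy → Ridge → Spruce → Cedar → Denton: 5+25+19+12+8+13 = 82
Denton → Easton → Ivy → Spruce → Cedar → Ridge → Denton: 5+25+13+8+11+7 = 69
Denton → Easton → Ivy → Spruce → Ridge → Cedar → Denton: 5+25+13+12+11+13 = 79
Denton → Easton → Ridge → Cedar → Ivy → Spruce → Denton: 5+6+11+9+13+10 = 54
Denton → Easton → Ridge → Cedar → Spruce → Ivy → Denton: 5+6+11+8+13+21 = 64
… (46 more)
The minimum is 54.
One optimal route: Denton → Easton → Ridge → Cedar → Ivy → Spruce → Denton (or its reverse).

54 blocks — the shortest possible round trip.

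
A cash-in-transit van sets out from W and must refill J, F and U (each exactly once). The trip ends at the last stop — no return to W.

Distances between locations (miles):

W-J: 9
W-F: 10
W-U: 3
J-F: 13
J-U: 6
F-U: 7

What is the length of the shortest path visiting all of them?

Shortest open route: 22 miles.

There are 3! = 6 possible orderings.
W→J→F→U: 9+13+7 = 29
W→J→U→F: 9+6+7 = 22
W→F→J→U: 10+13+6 = 29
W→F→U→J: 10+7+6 = 23
W→U→J→F: 3+6+13 = 22
W→U→F→J: 3+7+13 = 23
The minimum is 22.
One shortest path: W → J → U → F.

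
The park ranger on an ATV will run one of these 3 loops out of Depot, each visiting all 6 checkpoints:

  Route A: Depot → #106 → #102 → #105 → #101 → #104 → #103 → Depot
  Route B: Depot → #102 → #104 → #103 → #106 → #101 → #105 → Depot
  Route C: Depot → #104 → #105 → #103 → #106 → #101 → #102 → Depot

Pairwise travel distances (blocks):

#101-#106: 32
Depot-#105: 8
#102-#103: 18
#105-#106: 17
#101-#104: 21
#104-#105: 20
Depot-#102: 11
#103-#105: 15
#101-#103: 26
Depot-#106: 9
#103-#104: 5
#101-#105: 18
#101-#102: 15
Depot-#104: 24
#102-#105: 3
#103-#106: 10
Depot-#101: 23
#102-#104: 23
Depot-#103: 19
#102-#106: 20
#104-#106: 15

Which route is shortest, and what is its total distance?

95 blocks — Route A is the shortest.

Route A: 9 + 20 + 3 + 18 + 21 + 5 + 19 = 95
Route B: 11 + 23 + 5 + 10 + 32 + 18 + 8 = 107
Route C: 24 + 20 + 15 + 10 + 32 + 15 + 11 = 127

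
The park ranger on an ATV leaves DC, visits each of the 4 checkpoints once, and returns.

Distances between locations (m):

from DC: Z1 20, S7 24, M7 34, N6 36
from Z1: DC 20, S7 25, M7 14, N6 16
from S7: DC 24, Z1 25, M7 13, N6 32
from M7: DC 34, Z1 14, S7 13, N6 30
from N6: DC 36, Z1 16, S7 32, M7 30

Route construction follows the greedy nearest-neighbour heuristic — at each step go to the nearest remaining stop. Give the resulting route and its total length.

DC → [Z1:20 / S7:24 / M7:34 / N6:36] → Z1 (20)
Z1 → [M7:14 / N6:16 / S7:25] → M7 (14)
M7 → [S7:13 / N6:30] → S7 (13)
S7 → [N6:32] → N6 (32)
Return N6→DC: 36.
Total = 20 + 14 + 13 + 32 + 36 = 115.

Nearest-neighbour total = 115 m; route DC → Z1 → M7 → S7 → N6 → DC.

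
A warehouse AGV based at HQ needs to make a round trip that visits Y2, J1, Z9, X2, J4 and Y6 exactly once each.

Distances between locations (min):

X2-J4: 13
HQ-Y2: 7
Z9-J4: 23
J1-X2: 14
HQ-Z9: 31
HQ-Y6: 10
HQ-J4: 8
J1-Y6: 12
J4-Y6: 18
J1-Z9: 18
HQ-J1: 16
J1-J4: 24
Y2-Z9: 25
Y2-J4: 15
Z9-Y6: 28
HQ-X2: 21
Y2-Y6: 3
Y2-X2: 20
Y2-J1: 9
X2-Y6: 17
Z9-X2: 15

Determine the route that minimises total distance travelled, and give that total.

HQ → Y2 → J1 → Z9 → X2 → J4 → Y6 → HQ: 7+9+18+15+13+18+10 = 90
HQ → Y2 → J1 → Z9 → X2 → Y6 → J4 → HQ: 7+9+18+15+17+18+8 = 92
HQ → Y2 → J1 → Z9 → J4 → X2 → Y6 → HQ: 7+9+18+23+13+17+10 = 97
HQ → Y2 → J1 → Z9 → J4 → Y6 → X2 → HQ: 7+9+18+23+18+17+21 = 113
HQ → Y2 → J1 → Z9 → Y6 → X2 → J4 → HQ: 7+9+18+28+17+13+8 = 100
HQ → Y2 → J1 → Z9 → Y6 → J4 → X2 → HQ: 7+9+18+28+18+13+21 = 114
HQ → Y2 → J1 → X2 → Z9 → J4 → Y6 → HQ: 7+9+14+15+23+18+10 = 96
HQ → Y2 → J1 → X2 → Z9 → Y6 → J4 → HQ: 7+9+14+15+28+18+8 = 99
… (352 more)
HQ → Y2 → Y6 → J1 → Z9 → X2 → J4 → HQ: 7+3+12+18+15+13+8 = 76  ← best
The minimum is 76.
One optimal route: HQ → Y2 → Y6 → J1 → Z9 → X2 → J4 → HQ (or its reverse).

Minimum total distance: 76 min.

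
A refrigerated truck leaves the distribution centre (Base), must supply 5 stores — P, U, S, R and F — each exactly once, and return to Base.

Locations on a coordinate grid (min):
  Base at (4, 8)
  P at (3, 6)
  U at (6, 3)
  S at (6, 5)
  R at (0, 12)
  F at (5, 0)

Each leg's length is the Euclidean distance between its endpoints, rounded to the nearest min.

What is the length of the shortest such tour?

Minimum total distance: 28 min.

Base - P - U - S - R - F - Base: 2+4+2+9+13+8 = 38
Base - P - U - S - F - R - Base: 2+4+2+5+13+6 = 32
Base - P - U - R - S - F - Base: 2+4+11+9+5+8 = 39
Base - P - U - R - F - S - Base: 2+4+11+13+5+4 = 39
Base - P - U - F - S - R - Base: 2+4+3+5+9+6 = 29
Base - P - U - F - R - S - Base: 2+4+3+13+9+4 = 35
Base - P - S - U - R - F - Base: 2+3+2+11+13+8 = 39
Base - P - S - U - F - R - Base: 2+3+2+3+13+6 = 29
Base - P - S - R - U - F - Base: 2+3+9+11+3+8 = 36
Base - P - S - R - F - U - Base: 2+3+9+13+3+5 = 35
Base - P - S - F - U - R - Base: 2+3+5+3+11+6 = 30
Base - P - S - F - R - U - Base: 2+3+5+13+11+5 = 39
Base - P - R - U - S - F - Base: 2+7+11+2+5+8 = 35
Base - P - R - U - F - S - Base: 2+7+11+3+5+4 = 32
… (46 more)
Base - P - F - U - S - R - Base: 2+6+3+2+9+6 = 28  ← best
The minimum is 28.
One optimal route: Base → P → F → U → S → R → Base (or its reverse).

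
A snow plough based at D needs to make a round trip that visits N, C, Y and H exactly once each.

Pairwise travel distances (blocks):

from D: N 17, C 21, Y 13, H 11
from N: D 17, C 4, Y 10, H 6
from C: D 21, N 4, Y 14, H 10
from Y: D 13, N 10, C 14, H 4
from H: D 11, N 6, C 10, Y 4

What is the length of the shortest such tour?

With 4 stops there are 4!/2 = 12 distinct round trips (a route and its reverse cost the same).
D → N → C → Y → H → D: 17+4+14+4+11 = 50
D → N → C → H → Y → D: 17+4+10+4+13 = 48
D → N → Y → C → H → D: 17+10+14+10+11 = 62
D → N → Y → H → C → D: 17+10+4+10+21 = 62
D → N → H → C → Y → D: 17+6+10+14+13 = 60
D → N → H → Y → C → D: 17+6+4+14+21 = 62
D → C → N → Y → H → D: 21+4+10+4+11 = 50
D → C → N → H → Y → D: 21+4+6+4+13 = 48
D → C → Y → N → H → D: 21+14+10+6+11 = 62
D → C → H → N → Y → D: 21+10+6+10+13 = 60
D → Y → N → C → H → D: 13+10+4+10+11 = 48
D → Y → C → N → H → D: 13+14+4+6+11 = 48
The minimum is 48.
One optimal route: D → N → C → H → Y → D (or its reverse).

Shortest round trip = 48 blocks.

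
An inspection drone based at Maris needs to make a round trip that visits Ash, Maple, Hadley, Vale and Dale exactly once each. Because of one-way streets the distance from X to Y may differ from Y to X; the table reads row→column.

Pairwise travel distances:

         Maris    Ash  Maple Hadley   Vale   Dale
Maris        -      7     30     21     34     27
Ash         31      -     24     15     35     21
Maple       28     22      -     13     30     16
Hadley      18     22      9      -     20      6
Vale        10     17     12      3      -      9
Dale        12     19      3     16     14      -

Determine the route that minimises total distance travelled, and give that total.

Shortest round trip = 71.

Maris → Ash → Maple → Hadley → Vale → Dale → Maris: 7+24+13+20+9+12 = 85
Maris → Ash → Maple → Hadley → Dale → Vale → Maris: 7+24+13+6+14+10 = 74
Maris → Ash → Maple → Vale → Hadley → Dale → Maris: 7+24+30+3+6+12 = 82
Maris → Ash → Maple → Vale → Dale → Hadley → Maris: 7+24+30+9+16+18 = 104
Maris → Ash → Maple → Dale → Hadley → Vale → Maris: 7+24+16+16+20+10 = 93
Maris → Ash → Maple → Dale → Vale → Hadley → Maris: 7+24+16+14+3+18 = 82
Maris → Ash → Hadley → Maple → Vale → Dale → Maris: 7+15+9+30+9+12 = 82
Maris → Ash → Hadley → Maple → Dale → Vale → Maris: 7+15+9+16+14+10 = 71
Maris → Ash → Hadley → Vale → Maple → Dale → Maris: 7+15+20+12+16+12 = 82
Maris → Ash → Hadley → Vale → Dale → Maple → Maris: 7+15+20+9+3+28 = 82
Maris → Ash → Hadley → Dale → Maple → Vale → Maris: 7+15+6+3+30+10 = 71
Maris → Ash → Hadley → Dale → Vale → Maple → Maris: 7+15+6+14+12+28 = 82
Maris → Ash → Vale → Maple → Hadley → Dale → Maris: 7+35+12+13+6+12 = 85
Maris → Ash → Vale → Maple → Dale → Hadley → Maris: 7+35+12+16+16+18 = 104
… (106 more)
The minimum is 71.
One optimal route: Maris → Ash → Hadley → Maple → Dale → Vale → Maris.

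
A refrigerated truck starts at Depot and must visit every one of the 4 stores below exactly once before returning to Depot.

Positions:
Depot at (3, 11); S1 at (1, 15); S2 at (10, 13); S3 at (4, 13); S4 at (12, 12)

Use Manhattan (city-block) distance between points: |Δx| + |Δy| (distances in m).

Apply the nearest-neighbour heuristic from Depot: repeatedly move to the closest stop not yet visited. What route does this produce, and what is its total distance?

Nearest-neighbour total = 32 m; route Depot → S3 → S1 → S2 → S4 → Depot.

From Depot: distances to unvisited — S3=3, S1=6, S2=9, S4=10. Nearest is S3 (3).
From S3: distances to unvisited — S1=5, S2=6, S4=9. Nearest is S1 (5).
From S1: distances to unvisited — S2=11, S4=14. Nearest is S2 (11).
From S2: distances to unvisited — S4=3. Nearest is S4 (3).
Return S4→Depot: 10.
Total = 3 + 5 + 11 + 3 + 10 = 32.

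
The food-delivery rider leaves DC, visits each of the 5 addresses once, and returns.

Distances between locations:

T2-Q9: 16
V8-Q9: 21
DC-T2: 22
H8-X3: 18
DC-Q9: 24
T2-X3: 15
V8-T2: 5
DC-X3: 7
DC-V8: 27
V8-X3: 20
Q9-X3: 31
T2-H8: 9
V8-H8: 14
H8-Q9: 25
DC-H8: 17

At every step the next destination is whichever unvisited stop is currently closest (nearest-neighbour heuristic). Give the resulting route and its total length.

90 along DC → X3 → T2 → V8 → H8 → Q9 → DC.

From DC: distances to unvisited — X3=7, H8=17, T2=22, Q9=24, V8=27. Nearest is X3 (7).
From X3: distances to unvisited — T2=15, H8=18, V8=20, Q9=31. Nearest is T2 (15).
From T2: distances to unvisited — V8=5, H8=9, Q9=16. Nearest is V8 (5).
From V8: distances to unvisited — H8=14, Q9=21. Nearest is H8 (14).
From H8: distances to unvisited — Q9=25. Nearest is Q9 (25).
Return Q9→DC: 24.
Total = 7 + 15 + 5 + 14 + 25 + 24 = 90.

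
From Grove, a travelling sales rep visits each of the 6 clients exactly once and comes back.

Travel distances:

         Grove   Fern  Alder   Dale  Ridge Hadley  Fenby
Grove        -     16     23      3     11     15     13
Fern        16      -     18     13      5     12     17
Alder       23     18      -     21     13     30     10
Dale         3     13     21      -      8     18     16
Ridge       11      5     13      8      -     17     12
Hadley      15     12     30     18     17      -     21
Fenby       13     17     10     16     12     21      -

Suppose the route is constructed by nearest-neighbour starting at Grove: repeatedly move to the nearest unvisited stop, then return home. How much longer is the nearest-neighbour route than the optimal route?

Excess over optimum: 8.

Grove: Dale=3, Ridge=11, Fenby=13, Hadley=15, Fern=16, Alder=23 ⇒ Dale
Dale: Ridge=8, Fern=13, Fenby=16, Hadley=18, Alder=21 ⇒ Ridge
Ridge: Fern=5, Fenby=12, Alder=13, Hadley=17 ⇒ Fern
Fern: Hadley=12, Fenby=17, Alder=18 ⇒ Hadley
Hadley: Fenby=21, Alder=30 ⇒ Fenby
Fenby: Alder=10 ⇒ Alder
NN route Grove → Dale → Ridge → Fern → Hadley → Fenby → Alder → Grove costs 82.
Optimal: Grove → Dale → Hadley → Fern → Ridge → Alder → Fenby → Grove costs 74 (by enumerating all 360 distinct tours).
Excess = 82 − 74 = 8.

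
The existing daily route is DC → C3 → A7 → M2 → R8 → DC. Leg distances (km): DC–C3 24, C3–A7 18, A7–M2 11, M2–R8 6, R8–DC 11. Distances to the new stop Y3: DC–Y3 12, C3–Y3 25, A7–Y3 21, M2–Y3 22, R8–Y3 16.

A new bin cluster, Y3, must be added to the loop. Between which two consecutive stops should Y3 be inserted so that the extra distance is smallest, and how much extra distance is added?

Insertion cost between consecutive stops i–j is d(i,Y3) + d(Y3,j) − d(i,j):
  between DC and C3: 12 + 25 − 24 = 13
  between C3 and A7: 25 + 21 − 18 = 28
  between A7 and M2: 21 + 22 − 11 = 32
  between M2 and R8: 22 + 16 − 6 = 32
  between R8 and DC: 16 + 12 − 11 = 17
Cheapest insertion is between DC and C3, adding 13.
New total = 70 + 13 = 83.

+13 km — insert Y3 between DC and C3.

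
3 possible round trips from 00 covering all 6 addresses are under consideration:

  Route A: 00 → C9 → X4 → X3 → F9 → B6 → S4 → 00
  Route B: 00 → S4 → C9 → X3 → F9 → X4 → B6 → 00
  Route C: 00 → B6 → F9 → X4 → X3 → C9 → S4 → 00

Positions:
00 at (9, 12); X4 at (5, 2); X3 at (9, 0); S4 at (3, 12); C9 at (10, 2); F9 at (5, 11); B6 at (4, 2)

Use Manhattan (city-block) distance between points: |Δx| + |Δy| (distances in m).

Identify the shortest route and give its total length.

64 m — Route A is the shortest.

Route A: 11 + 5 + 6 + 15 + 10 + 11 + 6 = 64
Route B: 6 + 17 + 3 + 15 + 9 + 1 + 15 = 66
Route C: 15 + 10 + 9 + 6 + 3 + 17 + 6 = 66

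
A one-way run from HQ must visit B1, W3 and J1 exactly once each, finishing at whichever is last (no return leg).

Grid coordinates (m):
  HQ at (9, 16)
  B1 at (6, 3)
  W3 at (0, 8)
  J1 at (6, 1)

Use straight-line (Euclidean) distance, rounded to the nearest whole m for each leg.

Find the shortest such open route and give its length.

22 m — the minimum one-way total.

There are 3! = 6 possible orderings.
HQ - B1 - W3 - J1: 13+8+9 = 30
HQ - B1 - J1 - W3: 13+2+9 = 24
HQ - W3 - B1 - J1: 12+8+2 = 22
HQ - W3 - J1 - B1: 12+9+2 = 23
HQ - J1 - B1 - W3: 15+2+8 = 25
HQ - J1 - W3 - B1: 15+9+8 = 32
The minimum is 22.
One shortest path: HQ → W3 → B1 → J1.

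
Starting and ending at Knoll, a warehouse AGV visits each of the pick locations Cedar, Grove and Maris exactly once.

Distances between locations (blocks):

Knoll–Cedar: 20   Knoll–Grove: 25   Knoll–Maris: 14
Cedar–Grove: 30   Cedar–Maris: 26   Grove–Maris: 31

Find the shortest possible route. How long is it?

Shortest round trip = 95 blocks.

With 3 stops there are 3!/2 = 3 distinct round trips (a route and its reverse cost the same).
Knoll-Cedar-Grove-Maris-Knoll: 20+30+31+14 = 95
Knoll-Cedar-Maris-Grove-Knoll: 20+26+31+25 = 102
Knoll-Grove-Cedar-Maris-Knoll: 25+30+26+14 = 95
The minimum is 95.
One optimal route: Knoll → Cedar → Grove → Maris → Knoll (or its reverse).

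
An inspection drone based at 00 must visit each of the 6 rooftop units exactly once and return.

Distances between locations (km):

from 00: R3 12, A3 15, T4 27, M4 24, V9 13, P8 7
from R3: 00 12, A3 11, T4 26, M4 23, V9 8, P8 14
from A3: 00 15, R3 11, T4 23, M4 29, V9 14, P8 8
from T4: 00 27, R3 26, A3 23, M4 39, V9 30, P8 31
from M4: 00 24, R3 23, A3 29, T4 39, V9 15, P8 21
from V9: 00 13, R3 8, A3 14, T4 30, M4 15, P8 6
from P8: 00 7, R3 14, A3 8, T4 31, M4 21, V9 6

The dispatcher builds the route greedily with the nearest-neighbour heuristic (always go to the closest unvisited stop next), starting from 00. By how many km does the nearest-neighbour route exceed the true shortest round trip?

From 00: P8=7, R3=12, V9=13, A3=15, M4=24, T4=27 → choose P8 (7).
From P8: V9=6, A3=8, R3=14, M4=21, T4=31 → choose V9 (6).
From V9: R3=8, A3=14, M4=15, T4=30 → choose R3 (8).
From R3: A3=11, M4=23, T4=26 → choose A3 (11).
From A3: T4=23, M4=29 → choose T4 (23).
From T4: M4=39 → choose M4 (39).
NN route 00 → P8 → V9 → R3 → A3 → T4 → M4 → 00 costs 118.
Optimal: 00 → M4 → V9 → R3 → T4 → A3 → P8 → 00 costs 111 (by enumerating all 360 distinct tours).
Excess = 118 − 111 = 7.

7 km longer than the optimal tour.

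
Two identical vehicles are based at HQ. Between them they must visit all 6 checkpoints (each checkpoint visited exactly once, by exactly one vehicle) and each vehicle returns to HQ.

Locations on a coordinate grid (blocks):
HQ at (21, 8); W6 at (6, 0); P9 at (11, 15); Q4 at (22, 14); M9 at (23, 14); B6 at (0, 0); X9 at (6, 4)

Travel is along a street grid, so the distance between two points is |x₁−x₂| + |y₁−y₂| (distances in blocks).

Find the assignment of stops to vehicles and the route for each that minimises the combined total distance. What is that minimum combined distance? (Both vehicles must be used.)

88 blocks — the smallest possible combined total.

Check every non-empty split of the stops between the two vehicles; for each half take its own optimal tour:
  {W6} + {P9, Q4, M9, B6, X9}: 46 + 76 = 122
  {P9} + {W6, Q4, M9, B6, X9}: 34 + 74 = 108
  {W6, P9} + {Q4, M9, B6, X9}: 60 + 74 = 134
  {Q4} + {W6, P9, M9, B6, X9}: 14 + 76 = 90
  {W6, Q4} + {P9, M9, B6, X9}: 60 + 76 = 136
  {P9, Q4} + {W6, M9, B6, X9}: 36 + 74 = 110
  … (31 splits in total)
  {Q4, M9} + {W6, P9, B6, X9}: 16 + 72 = 88  ← best
Best: vehicle 1 HQ → Q4 → M9 → HQ = 16; vehicle 2 HQ → W6 → B6 → X9 → P9 → HQ = 72; combined 88.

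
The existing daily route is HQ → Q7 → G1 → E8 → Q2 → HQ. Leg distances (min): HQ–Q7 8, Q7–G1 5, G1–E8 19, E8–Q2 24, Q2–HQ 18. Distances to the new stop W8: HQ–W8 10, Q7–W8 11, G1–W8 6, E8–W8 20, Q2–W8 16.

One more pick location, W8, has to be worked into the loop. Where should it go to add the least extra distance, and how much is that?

Minimum extra distance: 7 min, inserting W8 between G1 and E8.

Insertion cost between consecutive stops i–j is d(i,W8) + d(W8,j) − d(i,j):
  between HQ and Q7: 10 + 11 − 8 = 13
  between Q7 and G1: 11 + 6 − 5 = 12
  between G1 and E8: 6 + 20 − 19 = 7
  between E8 and Q2: 20 + 16 − 24 = 12
  between Q2 and HQ: 16 + 10 − 18 = 8
Cheapest insertion is between G1 and E8, adding 7.
New total = 74 + 7 = 81.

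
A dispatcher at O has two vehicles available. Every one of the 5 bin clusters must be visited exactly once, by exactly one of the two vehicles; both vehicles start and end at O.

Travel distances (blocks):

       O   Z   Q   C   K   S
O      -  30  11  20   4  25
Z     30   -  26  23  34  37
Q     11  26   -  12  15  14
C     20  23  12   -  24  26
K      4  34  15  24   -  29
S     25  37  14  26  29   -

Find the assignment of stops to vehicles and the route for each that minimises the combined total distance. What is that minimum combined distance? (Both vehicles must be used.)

Minimum combined distance: 112 blocks.

Try each way of splitting the stops between the two vehicles (each non-empty) and, for each split, find the best tour for each vehicle:
  {Z} + {Q, C, K, S}: 60 + 79 = 139
  {Q} + {Z, C, K, S}: 22 + 112 = 134
  {Z, Q} + {C, K, S}: 67 + 79 = 146
  {C} + {Z, Q, K, S}: 40 + 100 = 140
  {Z, C} + {Q, K, S}: 73 + 58 = 131
  {Q, C} + {Z, K, S}: 43 + 100 = 143
  … (15 splits in total)
  {K} + {Z, Q, C, S}: 8 + 104 = 112  ← best
Best: vehicle 1 O → K → O = 8; vehicle 2 O → Z → C → Q → S → O = 104; combined 112.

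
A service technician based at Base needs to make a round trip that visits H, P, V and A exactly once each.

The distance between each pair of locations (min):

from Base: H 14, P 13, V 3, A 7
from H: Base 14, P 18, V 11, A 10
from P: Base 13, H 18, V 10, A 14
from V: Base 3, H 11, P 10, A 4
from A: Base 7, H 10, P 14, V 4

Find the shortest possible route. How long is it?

48 min — the shortest possible round trip.

There are 12 distinct closed tours to check (reversals are equivalent).
Base-H-P-V-A-Base: 14+18+10+4+7 = 53
Base-H-P-A-V-Base: 14+18+14+4+3 = 53
Base-H-V-P-A-Base: 14+11+10+14+7 = 56
Base-H-V-A-P-Base: 14+11+4+14+13 = 56
Base-H-A-P-V-Base: 14+10+14+10+3 = 51
Base-H-A-V-P-Base: 14+10+4+10+13 = 51
Base-P-H-V-A-Base: 13+18+11+4+7 = 53
Base-P-H-A-V-Base: 13+18+10+4+3 = 48
Base-P-V-H-A-Base: 13+10+11+10+7 = 51
Base-P-A-H-V-Base: 13+14+10+11+3 = 51
Base-V-H-P-A-Base: 3+11+18+14+7 = 53
Base-V-P-H-A-Base: 3+10+18+10+7 = 48
The minimum is 48.
One optimal route: Base → P → H → A → V → Base (or its reverse).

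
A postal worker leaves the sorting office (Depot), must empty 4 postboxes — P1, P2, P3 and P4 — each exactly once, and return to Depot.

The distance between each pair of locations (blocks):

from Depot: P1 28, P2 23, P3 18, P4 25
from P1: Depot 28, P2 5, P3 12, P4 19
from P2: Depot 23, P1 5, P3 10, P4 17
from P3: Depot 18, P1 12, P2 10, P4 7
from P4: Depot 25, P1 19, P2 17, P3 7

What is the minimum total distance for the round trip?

There are 12 distinct closed tours to check (reversals are equivalent).
Depot→P1→P2→P3→P4→Depot: 28+5+10+7+25 = 75
Depot→P1→P2→P4→P3→Depot: 28+5+17+7+18 = 75
Depot→P1→P3→P2→P4→Depot: 28+12+10+17+25 = 92
Depot→P1→P3→P4→P2→Depot: 28+12+7+17+23 = 87
Depot→P1→P4→P2→P3→Depot: 28+19+17+10+18 = 92
Depot→P1→P4→P3→P2→Depot: 28+19+7+10+23 = 87
Depot→P2→P1→P3→P4→Depot: 23+5+12+7+25 = 72
Depot→P2→P1→P4→P3→Depot: 23+5+19+7+18 = 72
Depot→P2→P3→P1→P4→Depot: 23+10+12+19+25 = 89
Depot→P2→P4→P1→P3→Depot: 23+17+19+12+18 = 89
Depot→P3→P1→P2→P4→Depot: 18+12+5+17+25 = 77
Depot→P3→P2→P1→P4→Depot: 18+10+5+19+25 = 77
The minimum is 72.
One optimal route: Depot → P2 → P1 → P3 → P4 → Depot (or its reverse).

Minimum total distance: 72 blocks.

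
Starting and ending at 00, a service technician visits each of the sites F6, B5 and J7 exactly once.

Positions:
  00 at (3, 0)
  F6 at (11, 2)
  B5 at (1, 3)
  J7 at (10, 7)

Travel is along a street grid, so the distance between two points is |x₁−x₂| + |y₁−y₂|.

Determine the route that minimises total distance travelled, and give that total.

34 — the shortest possible round trip.

00→F6→B5→J7→00: 10+11+13+14 = 48
00→F6→J7→B5→00: 10+6+13+5 = 34
00→B5→F6→J7→00: 5+11+6+14 = 36
The minimum is 34.
One optimal route: 00 → F6 → J7 → B5 → 00 (or its reverse).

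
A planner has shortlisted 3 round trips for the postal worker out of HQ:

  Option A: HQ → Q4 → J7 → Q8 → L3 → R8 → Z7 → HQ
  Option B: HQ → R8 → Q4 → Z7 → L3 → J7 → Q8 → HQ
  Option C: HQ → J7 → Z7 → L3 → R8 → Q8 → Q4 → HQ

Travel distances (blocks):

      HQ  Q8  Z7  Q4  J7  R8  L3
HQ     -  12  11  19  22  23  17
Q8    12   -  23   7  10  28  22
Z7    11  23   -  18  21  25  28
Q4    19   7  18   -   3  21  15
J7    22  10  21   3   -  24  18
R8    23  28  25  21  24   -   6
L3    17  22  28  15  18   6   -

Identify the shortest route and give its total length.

Shortest is Option A, total 96 blocks.

Option A: 19 + 3 + 10 + 22 + 6 + 25 + 11 = 96
Option B: 23 + 21 + 18 + 28 + 18 + 10 + 12 = 130
Option C: 22 + 21 + 28 + 6 + 28 + 7 + 19 = 131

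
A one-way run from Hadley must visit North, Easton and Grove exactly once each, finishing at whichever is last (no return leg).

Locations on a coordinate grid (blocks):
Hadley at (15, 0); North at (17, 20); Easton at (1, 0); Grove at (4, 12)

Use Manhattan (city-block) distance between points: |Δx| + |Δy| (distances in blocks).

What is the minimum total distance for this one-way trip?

There are 3! = 6 possible orderings.
Hadley - North - Easton - Grove: 22+36+15 = 73
Hadley - North - Grove - Easton: 22+21+15 = 58
Hadley - Easton - North - Grove: 14+36+21 = 71
Hadley - Easton - Grove - North: 14+15+21 = 50
Hadley - Grove - North - Easton: 23+21+36 = 80
Hadley - Grove - Easton - North: 23+15+36 = 74
The minimum is 50.
One shortest path: Hadley → Easton → Grove → North.

50 blocks — the minimum one-way total.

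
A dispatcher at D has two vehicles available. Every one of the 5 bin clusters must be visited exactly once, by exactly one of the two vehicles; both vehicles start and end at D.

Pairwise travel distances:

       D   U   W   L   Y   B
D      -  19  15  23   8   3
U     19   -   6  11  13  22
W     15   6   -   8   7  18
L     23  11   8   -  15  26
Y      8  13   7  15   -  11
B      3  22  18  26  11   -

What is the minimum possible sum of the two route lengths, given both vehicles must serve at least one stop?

59 — the smallest possible combined total.

Try each way of splitting the stops between the two vehicles (each non-empty) and, for each split, find the best tour for each vehicle:
  {U} + {W, L, Y, B}: 38 + 52 = 90
  {W} + {U, L, Y, B}: 30 + 59 = 89
  {U, W} + {L, Y, B}: 40 + 52 = 92
  {L} + {U, W, Y, B}: 46 + 46 = 92
  {U, L} + {W, Y, B}: 53 + 36 = 89
  {W, L} + {U, Y, B}: 46 + 46 = 92
  … (15 splits in total)
  {U, W, L, Y} + {B}: 53 + 6 = 59  ← best
Best: vehicle 1 D → U → L → W → Y → D = 53; vehicle 2 D → B → D = 6; combined 59.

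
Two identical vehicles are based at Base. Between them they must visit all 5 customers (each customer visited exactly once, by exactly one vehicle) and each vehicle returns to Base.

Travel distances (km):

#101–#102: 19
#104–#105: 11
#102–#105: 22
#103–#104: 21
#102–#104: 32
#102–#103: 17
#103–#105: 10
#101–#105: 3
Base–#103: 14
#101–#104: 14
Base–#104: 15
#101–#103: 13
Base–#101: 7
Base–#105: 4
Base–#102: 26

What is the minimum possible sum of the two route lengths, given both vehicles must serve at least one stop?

Check every non-empty split of the stops between the two vehicles; for each half take its own optimal tour:
  {#101} + {#102, #103, #104, #105}: 14 + 78 = 92
  {#102} + {#101, #103, #104, #105}: 52 + 56 = 108
  {#101, #102} + {#103, #104, #105}: 52 + 50 = 102
  {#103} + {#101, #102, #104, #105}: 28 + 73 = 101
  {#101, #103} + {#102, #104, #105}: 34 + 73 = 107
  {#102, #103} + {#101, #104, #105}: 57 + 36 = 93
  … (15 splits in total)
  {#101, #102, #103} + {#104, #105}: 57 + 30 = 87  ← best
Best: vehicle 1 Base → #101 → #102 → #103 → Base = 57; vehicle 2 Base → #104 → #105 → Base = 30; combined 87.

Minimum combined distance: 87 km.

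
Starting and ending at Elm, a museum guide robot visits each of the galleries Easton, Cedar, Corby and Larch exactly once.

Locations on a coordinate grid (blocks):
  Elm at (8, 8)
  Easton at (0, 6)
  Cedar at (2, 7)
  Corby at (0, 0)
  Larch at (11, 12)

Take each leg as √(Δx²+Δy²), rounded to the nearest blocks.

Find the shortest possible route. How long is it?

34 blocks — the shortest possible round trip.

Elm-Easton-Cedar-Corby-Larch-Elm: 8+2+7+16+5 = 38
Elm-Easton-Cedar-Larch-Corby-Elm: 8+2+10+16+11 = 47
Elm-Easton-Corby-Cedar-Larch-Elm: 8+6+7+10+5 = 36
Elm-Easton-Corby-Larch-Cedar-Elm: 8+6+16+10+6 = 46
Elm-Easton-Larch-Cedar-Corby-Elm: 8+13+10+7+11 = 49
Elm-Easton-Larch-Corby-Cedar-Elm: 8+13+16+7+6 = 50
Elm-Cedar-Easton-Corby-Larch-Elm: 6+2+6+16+5 = 35
Elm-Cedar-Easton-Larch-Corby-Elm: 6+2+13+16+11 = 48
Elm-Cedar-Corby-Easton-Larch-Elm: 6+7+6+13+5 = 37
Elm-Cedar-Larch-Easton-Corby-Elm: 6+10+13+6+11 = 46
Elm-Corby-Easton-Cedar-Larch-Elm: 11+6+2+10+5 = 34
Elm-Corby-Cedar-Easton-Larch-Elm: 11+7+2+13+5 = 38
The minimum is 34.
One optimal route: Elm → Corby → Easton → Cedar → Larch → Elm (or its reverse).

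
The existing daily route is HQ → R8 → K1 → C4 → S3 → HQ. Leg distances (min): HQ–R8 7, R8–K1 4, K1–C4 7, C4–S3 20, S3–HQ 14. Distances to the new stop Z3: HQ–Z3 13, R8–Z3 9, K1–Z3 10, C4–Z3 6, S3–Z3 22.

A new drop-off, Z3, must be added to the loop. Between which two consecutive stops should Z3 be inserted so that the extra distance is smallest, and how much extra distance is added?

+8 min — insert Z3 between C4 and S3.

Insertion cost between consecutive stops i–j is d(i,Z3) + d(Z3,j) − d(i,j):
  between HQ and R8: 13 + 9 − 7 = 15
  between R8 and K1: 9 + 10 − 4 = 15
  between K1 and C4: 10 + 6 − 7 = 9
  between C4 and S3: 6 + 22 − 20 = 8
  between S3 and HQ: 22 + 13 − 14 = 21
Cheapest insertion is between C4 and S3, adding 8.
New total = 52 + 8 = 60.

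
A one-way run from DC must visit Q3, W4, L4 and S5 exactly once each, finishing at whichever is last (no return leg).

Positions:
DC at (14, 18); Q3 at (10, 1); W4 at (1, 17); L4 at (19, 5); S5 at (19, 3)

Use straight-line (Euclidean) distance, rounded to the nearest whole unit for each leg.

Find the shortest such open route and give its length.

Shortest open route: 42.

There are 4! = 24 possible orderings.
DC → Q3 → W4 → L4 → S5: 17+18+22+2 = 59
DC → Q3 → W4 → S5 → L4: 17+18+23+2 = 60
DC → Q3 → L4 → W4 → S5: 17+10+22+23 = 72
DC → Q3 → L4 → S5 → W4: 17+10+2+23 = 52
DC → Q3 → S5 → W4 → L4: 17+9+23+22 = 71
DC → Q3 → S5 → L4 → W4: 17+9+2+22 = 50
DC → W4 → Q3 → L4 → S5: 13+18+10+2 = 43
DC → W4 → Q3 → S5 → L4: 13+18+9+2 = 42
DC → W4 → L4 → Q3 → S5: 13+22+10+9 = 54
DC → W4 → L4 → S5 → Q3: 13+22+2+9 = 46
DC → W4 → S5 → Q3 → L4: 13+23+9+10 = 55
DC → W4 → S5 → L4 → Q3: 13+23+2+10 = 48
DC → L4 → Q3 → W4 → S5: 14+10+18+23 = 65
DC → L4 → Q3 → S5 → W4: 14+10+9+23 = 56
… (10 more)
The minimum is 42.
One shortest path: DC → W4 → Q3 → S5 → L4.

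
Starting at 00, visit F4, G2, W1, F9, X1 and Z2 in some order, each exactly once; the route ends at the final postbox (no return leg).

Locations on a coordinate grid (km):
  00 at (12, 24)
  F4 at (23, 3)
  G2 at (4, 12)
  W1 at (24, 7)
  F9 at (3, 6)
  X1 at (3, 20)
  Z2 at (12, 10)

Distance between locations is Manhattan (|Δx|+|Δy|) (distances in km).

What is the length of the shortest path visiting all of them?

Shortest open route: 62 km.

There are 6! = 720 possible orderings.
00 → F4 → G2 → W1 → F9 → X1 → Z2: 32+28+25+22+14+19 = 140
00 → F4 → G2 → W1 → F9 → Z2 → X1: 32+28+25+22+13+19 = 139
00 → F4 → G2 → W1 → X1 → F9 → Z2: 32+28+25+34+14+13 = 146
00 → F4 → G2 → W1 → X1 → Z2 → F9: 32+28+25+34+19+13 = 151
00 → F4 → G2 → W1 → Z2 → F9 → X1: 32+28+25+15+13+14 = 127
00 → F4 → G2 → W1 → Z2 → X1 → F9: 32+28+25+15+19+14 = 133
00 → F4 → G2 → F9 → W1 → X1 → Z2: 32+28+7+22+34+19 = 142
00 → F4 → G2 → F9 → W1 → Z2 → X1: 32+28+7+22+15+19 = 123
… (712 more)
00 → X1 → G2 → F9 → Z2 → W1 → F4: 13+9+7+13+15+5 = 62  ← best
The minimum is 62.
One shortest path: 00 → X1 → G2 → F9 → Z2 → W1 → F4.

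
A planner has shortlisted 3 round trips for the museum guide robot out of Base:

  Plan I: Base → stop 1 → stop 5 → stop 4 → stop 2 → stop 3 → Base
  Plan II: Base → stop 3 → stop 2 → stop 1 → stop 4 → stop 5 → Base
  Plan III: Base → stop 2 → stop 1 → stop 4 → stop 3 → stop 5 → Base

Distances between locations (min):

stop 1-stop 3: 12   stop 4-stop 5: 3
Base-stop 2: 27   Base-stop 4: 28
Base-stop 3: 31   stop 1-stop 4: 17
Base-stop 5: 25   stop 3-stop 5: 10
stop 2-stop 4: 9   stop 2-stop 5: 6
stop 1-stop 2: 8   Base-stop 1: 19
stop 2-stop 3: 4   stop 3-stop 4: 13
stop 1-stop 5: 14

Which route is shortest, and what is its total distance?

Plan I: 19 + 14 + 3 + 9 + 4 + 31 = 80
Plan II: 31 + 4 + 8 + 17 + 3 + 25 = 88
Plan III: 27 + 8 + 17 + 13 + 10 + 25 = 100

80 min — Plan I is the shortest.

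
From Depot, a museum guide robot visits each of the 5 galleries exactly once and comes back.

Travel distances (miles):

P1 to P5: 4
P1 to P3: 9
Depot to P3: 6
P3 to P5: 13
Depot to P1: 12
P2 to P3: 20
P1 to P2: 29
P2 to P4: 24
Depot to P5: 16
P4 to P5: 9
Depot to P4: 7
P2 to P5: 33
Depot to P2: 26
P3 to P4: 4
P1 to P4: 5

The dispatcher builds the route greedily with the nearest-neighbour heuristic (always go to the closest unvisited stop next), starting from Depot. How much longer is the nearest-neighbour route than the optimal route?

Depot: P3=6, P4=7, P1=12, P5=16, P2=26 ⇒ P3
P3: P4=4, P1=9, P5=13, P2=20 ⇒ P4
P4: P1=5, P5=9, P2=24 ⇒ P1
P1: P5=4, P2=29 ⇒ P5
P5: P2=33 ⇒ P2
NN route Depot → P3 → P4 → P1 → P5 → P2 → Depot costs 78.
Optimal: Depot → P1 → P5 → P4 → P2 → P3 → Depot costs 75 (by enumerating all 60 distinct tours).
Excess = 78 − 75 = 3.

Excess over optimum: 3 miles.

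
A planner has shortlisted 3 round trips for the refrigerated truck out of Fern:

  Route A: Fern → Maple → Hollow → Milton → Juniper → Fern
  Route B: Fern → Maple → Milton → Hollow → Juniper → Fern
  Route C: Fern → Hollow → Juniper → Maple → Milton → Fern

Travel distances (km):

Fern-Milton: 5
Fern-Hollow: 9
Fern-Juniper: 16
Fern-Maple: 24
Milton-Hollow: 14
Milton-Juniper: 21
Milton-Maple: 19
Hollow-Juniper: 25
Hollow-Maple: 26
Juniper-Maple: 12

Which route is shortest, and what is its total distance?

Shortest is Route C, total 70 km.

Route A: 24 + 26 + 14 + 21 + 16 = 101
Route B: 24 + 19 + 14 + 25 + 16 = 98
Route C: 9 + 25 + 12 + 19 + 5 = 70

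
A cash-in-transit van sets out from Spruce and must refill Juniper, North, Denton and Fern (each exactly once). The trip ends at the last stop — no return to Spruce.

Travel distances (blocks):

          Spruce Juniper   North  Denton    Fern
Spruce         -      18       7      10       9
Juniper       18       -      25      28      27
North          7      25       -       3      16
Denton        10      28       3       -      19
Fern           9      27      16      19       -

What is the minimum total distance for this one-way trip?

56 blocks — the minimum one-way total.

There are 4! = 24 possible orderings.
Spruce → Juniper → North → Denton → Fern: 18+25+3+19 = 65
Spruce → Juniper → North → Fern → Denton: 18+25+16+19 = 78
Spruce → Juniper → Denton → North → Fern: 18+28+3+16 = 65
Spruce → Juniper → Denton → Fern → North: 18+28+19+16 = 81
Spruce → Juniper → Fern → North → Denton: 18+27+16+3 = 64
Spruce → Juniper → Fern → Denton → North: 18+27+19+3 = 67
Spruce → North → Juniper → Denton → Fern: 7+25+28+19 = 79
Spruce → North → Juniper → Fern → Denton: 7+25+27+19 = 78
Spruce → North → Denton → Juniper → Fern: 7+3+28+27 = 65
Spruce → North → Denton → Fern → Juniper: 7+3+19+27 = 56
Spruce → North → Fern → Juniper → Denton: 7+16+27+28 = 78
Spruce → North → Fern → Denton → Juniper: 7+16+19+28 = 70
Spruce → Denton → Juniper → North → Fern: 10+28+25+16 = 79
Spruce → Denton → Juniper → Fern → North: 10+28+27+16 = 81
… (10 more)
The minimum is 56.
One shortest path: Spruce → North → Denton → Fern → Juniper.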